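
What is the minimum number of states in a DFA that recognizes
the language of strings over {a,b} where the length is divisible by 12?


States track (length) mod 12.
Need 12 states: one per remainder 0..11; accept = remainder 0.

12


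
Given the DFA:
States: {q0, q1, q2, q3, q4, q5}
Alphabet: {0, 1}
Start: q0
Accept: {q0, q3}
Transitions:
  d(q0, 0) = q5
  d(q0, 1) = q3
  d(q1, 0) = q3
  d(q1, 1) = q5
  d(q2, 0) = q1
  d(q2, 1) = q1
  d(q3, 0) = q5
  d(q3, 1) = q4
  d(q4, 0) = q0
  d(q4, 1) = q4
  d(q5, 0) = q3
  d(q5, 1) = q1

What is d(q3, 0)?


Looking up transition d(q3, 0)

q5


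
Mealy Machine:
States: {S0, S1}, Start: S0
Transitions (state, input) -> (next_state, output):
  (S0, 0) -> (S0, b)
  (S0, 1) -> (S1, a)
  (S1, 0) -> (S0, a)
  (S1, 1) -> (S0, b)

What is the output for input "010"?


Step-by-step:
  (S0, 0) -> (S0, b)
  (S0, 1) -> (S1, a)
  (S1, 0) -> (S0, a)

"baa"


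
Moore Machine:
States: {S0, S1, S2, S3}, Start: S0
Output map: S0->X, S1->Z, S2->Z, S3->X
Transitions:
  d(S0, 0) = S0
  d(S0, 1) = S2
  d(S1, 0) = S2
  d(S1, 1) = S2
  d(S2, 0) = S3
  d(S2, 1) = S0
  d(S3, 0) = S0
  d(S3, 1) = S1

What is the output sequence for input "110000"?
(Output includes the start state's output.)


Start: S0 (output X)
  --1--> S2 (output Z)
  --1--> S0 (output X)
  --0--> S0 (output X)
  --0--> S0 (output X)
  --0--> S0 (output X)
  --0--> S0 (output X)

"XZXXXXX"


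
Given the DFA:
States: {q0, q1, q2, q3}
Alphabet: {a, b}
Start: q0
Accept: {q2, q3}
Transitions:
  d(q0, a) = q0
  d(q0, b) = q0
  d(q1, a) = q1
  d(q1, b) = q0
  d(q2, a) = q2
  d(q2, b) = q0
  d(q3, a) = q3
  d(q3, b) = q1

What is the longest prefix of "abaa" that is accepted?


Run the DFA, marking each prefix where the state is accepting:
  "" -> q0 [reject]
  "a" -> q0 [reject]
  "ab" -> q0 [reject]
  "aba" -> q0 [reject]
  "abaa" -> q0 [reject]

No prefix is accepted


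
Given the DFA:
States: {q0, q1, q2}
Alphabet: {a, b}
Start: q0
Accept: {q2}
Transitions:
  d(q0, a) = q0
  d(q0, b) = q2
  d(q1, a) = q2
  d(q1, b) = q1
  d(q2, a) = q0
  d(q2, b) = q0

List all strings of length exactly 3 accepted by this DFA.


All strings of length 3: 8 total
Accepted: 3

"aab", "bab", "bbb"


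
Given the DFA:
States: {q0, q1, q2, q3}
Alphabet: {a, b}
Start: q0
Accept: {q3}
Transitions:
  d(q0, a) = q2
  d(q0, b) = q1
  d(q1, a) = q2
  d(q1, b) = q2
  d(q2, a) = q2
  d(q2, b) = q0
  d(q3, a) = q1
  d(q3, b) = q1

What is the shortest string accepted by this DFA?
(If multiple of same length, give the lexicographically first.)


BFS by string length (lex-first path to each state shown):
  len 0: q0<-""
  len 1: q1<-"b", q2<-"a"
  len 2: q0<-"ab", q2<-"aa"
  len 3: q0<-"aab", q1<-"abb", q2<-"aaa"
  len 4: q0<-"aaab", q1<-"aabb", q2<-"aaaa"
  len 5: q0<-"aaaab", q1<-"aaabb", q2<-"aaaaa"
  len 6: q0<-"aaaaab", q1<-"aaaabb", q2<-"aaaaaa"
  len 7: q0<-"aaaaaab", q1<-"aaaaabb", q2<-"aaaaaaa"
  len 8: q0<-"aaaaaaab", q1<-"aaaaaabb", q2<-"aaaaaaaa"

No string accepted (empty language)


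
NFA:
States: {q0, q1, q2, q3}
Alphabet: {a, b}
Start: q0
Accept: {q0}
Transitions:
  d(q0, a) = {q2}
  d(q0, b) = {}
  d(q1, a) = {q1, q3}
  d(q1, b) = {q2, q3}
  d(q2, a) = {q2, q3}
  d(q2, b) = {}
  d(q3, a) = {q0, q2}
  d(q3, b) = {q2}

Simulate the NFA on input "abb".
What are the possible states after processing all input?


Start: {q0}
  --a--> {q2}
  --b--> {}
  --b--> {}

{} (empty set, no valid transitions)


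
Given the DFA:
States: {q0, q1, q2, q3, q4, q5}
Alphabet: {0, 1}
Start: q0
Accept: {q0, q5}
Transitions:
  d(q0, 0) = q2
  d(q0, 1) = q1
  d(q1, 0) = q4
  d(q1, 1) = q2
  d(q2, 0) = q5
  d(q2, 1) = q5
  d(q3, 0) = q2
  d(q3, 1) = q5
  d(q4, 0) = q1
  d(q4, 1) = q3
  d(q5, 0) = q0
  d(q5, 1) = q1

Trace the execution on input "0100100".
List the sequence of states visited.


Input: 0100100
d(q0, 0) = q2
d(q2, 1) = q5
d(q5, 0) = q0
d(q0, 0) = q2
d(q2, 1) = q5
d(q5, 0) = q0
d(q0, 0) = q2


q0 -> q2 -> q5 -> q0 -> q2 -> q5 -> q0 -> q2


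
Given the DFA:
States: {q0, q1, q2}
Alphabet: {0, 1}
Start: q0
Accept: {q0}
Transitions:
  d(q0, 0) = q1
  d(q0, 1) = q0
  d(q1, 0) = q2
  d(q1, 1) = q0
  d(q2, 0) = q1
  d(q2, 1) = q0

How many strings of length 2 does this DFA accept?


Enumerating all length-2 strings:
  "00" -> q2 [reject]
  "01" -> q0 [accept]
  "10" -> q1 [reject]
  "11" -> q0 [accept]

2 out of 4


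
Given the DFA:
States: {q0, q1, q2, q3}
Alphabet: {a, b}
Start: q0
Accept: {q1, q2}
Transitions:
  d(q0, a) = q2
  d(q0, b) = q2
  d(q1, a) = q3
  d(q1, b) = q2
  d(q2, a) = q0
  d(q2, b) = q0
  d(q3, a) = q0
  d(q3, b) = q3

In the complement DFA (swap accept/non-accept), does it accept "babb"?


Trace: q0 -> q2 -> q0 -> q2 -> q0
Final: q0
Original accept: {q1, q2}
Complement: q0 is not in original accept

Yes, complement accepts (original rejects)


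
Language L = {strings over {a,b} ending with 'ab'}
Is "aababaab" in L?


last two symbols = 'ab'

Yes, "aababaab" is in L


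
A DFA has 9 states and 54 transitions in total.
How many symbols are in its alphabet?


Each state has exactly one transition per symbol.
|alphabet| = transitions / states = 54 / 9 = 6

6


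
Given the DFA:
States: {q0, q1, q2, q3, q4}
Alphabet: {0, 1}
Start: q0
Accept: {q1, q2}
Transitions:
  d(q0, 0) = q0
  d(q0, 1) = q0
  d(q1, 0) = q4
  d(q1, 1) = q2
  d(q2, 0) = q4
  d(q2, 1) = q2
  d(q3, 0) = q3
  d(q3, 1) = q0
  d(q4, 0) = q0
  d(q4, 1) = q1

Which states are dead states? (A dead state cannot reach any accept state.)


Forward reachability from each state:
  q0 -> reaches {q0}, no accept state (dead)
  q1 -> reaches accept state q1 (live)
  q2 -> reaches accept state q1 (live)
  q3 -> reaches {q0, q3}, no accept state (dead)
  q4 -> reaches accept state q1 (live)

{q0, q3}


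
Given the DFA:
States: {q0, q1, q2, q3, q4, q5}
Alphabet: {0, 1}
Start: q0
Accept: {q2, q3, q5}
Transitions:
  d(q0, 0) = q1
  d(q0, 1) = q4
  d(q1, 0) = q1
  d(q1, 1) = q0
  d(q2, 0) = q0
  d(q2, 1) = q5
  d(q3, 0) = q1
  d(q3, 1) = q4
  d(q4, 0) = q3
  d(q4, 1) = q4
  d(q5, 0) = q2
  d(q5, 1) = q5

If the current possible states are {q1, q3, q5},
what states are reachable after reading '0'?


Apply transition on '0' from each current state:
  d(q1, 0) = q1
  d(q3, 0) = q1
  d(q5, 0) = q2

{q1, q2}


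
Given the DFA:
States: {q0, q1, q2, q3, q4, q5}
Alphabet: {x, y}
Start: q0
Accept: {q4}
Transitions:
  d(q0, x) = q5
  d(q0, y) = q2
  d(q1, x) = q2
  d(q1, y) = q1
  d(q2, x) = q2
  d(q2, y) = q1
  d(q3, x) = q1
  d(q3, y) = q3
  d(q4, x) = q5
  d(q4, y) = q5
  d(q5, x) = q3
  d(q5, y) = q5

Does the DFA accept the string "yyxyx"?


Trace: q0 -> q2 -> q1 -> q2 -> q1 -> q2
Final state: q2
Accept states: {q4}

No, rejected (final state q2 is not an accept state)


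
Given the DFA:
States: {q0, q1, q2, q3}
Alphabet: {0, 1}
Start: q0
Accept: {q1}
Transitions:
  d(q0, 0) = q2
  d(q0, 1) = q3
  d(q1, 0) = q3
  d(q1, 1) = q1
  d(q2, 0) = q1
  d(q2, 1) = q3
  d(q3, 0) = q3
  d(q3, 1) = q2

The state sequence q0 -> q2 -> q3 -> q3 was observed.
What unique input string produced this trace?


Trace back each transition to find the symbol:
  q0 --[0]--> q2
  q2 --[1]--> q3
  q3 --[0]--> q3

"010"


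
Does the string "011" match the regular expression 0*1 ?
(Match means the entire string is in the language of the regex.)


|string| = 3; first = '0'; last = '1'

No, "011" does not match 0*1


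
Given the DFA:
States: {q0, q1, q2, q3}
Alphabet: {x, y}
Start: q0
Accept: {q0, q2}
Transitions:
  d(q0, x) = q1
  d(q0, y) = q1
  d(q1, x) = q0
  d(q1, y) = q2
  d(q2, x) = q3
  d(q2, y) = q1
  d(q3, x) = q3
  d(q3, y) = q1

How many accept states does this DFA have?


Accept states listed: {q0, q2}
Counting: q0(1) q2(2)

2


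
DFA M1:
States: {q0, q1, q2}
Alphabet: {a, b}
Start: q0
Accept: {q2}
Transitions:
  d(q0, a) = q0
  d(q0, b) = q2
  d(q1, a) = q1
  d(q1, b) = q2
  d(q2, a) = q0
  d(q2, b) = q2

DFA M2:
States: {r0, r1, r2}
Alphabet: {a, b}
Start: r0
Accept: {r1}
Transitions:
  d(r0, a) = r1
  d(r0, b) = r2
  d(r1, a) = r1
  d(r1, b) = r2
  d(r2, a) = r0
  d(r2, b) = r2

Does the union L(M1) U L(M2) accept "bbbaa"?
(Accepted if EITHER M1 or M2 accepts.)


M1: final=q0 accepted=False
M2: final=r1 accepted=True

Yes, union accepts


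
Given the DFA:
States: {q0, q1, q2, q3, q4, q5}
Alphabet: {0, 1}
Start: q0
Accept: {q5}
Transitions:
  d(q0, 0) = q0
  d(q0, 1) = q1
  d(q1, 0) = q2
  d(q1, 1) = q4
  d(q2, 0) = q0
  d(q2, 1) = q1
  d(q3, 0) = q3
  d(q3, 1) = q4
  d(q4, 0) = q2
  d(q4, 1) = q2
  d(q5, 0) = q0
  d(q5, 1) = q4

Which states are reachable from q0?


BFS from q0:
  layer 0: {q0}
  layer 1: {q1}
  layer 2: {q2, q4}

{q0, q1, q2, q4}


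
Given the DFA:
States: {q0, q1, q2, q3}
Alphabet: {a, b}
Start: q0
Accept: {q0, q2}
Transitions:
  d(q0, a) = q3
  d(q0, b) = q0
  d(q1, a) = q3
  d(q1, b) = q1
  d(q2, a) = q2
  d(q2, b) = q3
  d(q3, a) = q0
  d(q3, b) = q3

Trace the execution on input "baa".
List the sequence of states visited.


Input: baa
d(q0, b) = q0
d(q0, a) = q3
d(q3, a) = q0


q0 -> q0 -> q3 -> q0


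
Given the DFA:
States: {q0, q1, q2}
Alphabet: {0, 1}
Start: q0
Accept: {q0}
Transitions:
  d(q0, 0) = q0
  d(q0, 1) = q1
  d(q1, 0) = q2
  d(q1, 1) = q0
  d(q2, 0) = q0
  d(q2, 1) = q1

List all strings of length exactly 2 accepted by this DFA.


All strings of length 2: 4 total
Accepted: 2

"00", "11"


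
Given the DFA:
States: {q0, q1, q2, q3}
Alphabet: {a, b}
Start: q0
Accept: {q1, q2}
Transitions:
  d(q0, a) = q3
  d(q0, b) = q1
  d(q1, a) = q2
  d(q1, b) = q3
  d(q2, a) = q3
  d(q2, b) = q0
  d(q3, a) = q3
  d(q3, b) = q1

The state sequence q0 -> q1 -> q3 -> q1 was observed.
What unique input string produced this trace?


Trace back each transition to find the symbol:
  q0 --[b]--> q1
  q1 --[b]--> q3
  q3 --[b]--> q1

"bbb"


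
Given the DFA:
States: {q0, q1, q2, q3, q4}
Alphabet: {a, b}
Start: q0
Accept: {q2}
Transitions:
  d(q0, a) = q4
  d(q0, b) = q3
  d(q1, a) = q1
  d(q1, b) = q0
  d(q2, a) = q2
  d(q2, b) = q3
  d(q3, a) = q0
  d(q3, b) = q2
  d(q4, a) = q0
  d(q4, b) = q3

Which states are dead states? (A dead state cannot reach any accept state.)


Forward reachability from each state:
  q0 -> reaches accept state q2 (live)
  q1 -> reaches accept state q2 (live)
  q2 -> reaches accept state q2 (live)
  q3 -> reaches accept state q2 (live)
  q4 -> reaches accept state q2 (live)

None (all states can reach an accept state)


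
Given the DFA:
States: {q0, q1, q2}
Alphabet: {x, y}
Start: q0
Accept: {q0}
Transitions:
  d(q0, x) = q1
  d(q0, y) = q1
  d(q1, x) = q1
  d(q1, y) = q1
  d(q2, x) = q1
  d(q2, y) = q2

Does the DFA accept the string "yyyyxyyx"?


Trace: q0 -> q1 -> q1 -> q1 -> q1 -> q1 -> q1 -> q1 -> q1
Final state: q1
Accept states: {q0}

No, rejected (final state q1 is not an accept state)


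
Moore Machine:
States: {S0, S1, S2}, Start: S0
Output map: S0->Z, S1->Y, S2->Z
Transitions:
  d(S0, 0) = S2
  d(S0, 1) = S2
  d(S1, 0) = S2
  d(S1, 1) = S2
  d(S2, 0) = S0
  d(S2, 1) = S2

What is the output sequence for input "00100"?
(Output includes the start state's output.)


Start: S0 (output Z)
  --0--> S2 (output Z)
  --0--> S0 (output Z)
  --1--> S2 (output Z)
  --0--> S0 (output Z)
  --0--> S2 (output Z)

"ZZZZZZ"


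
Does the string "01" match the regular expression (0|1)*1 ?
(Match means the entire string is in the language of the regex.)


|string| = 2; first = '0'; last = '1'

Yes, "01" matches (0|1)*1


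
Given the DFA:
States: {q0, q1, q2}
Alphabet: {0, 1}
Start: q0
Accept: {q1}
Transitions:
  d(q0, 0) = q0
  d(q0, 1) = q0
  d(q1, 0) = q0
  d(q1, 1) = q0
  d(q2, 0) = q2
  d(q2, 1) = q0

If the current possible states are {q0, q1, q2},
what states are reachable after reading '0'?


Apply transition on '0' from each current state:
  d(q0, 0) = q0
  d(q1, 0) = q0
  d(q2, 0) = q2

{q0, q2}


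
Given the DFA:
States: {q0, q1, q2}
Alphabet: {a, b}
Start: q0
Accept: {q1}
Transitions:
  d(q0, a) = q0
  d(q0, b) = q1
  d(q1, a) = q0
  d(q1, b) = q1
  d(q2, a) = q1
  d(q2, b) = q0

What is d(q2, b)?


Looking up transition d(q2, b)

q0


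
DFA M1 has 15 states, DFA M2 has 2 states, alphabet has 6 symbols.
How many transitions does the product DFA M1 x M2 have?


Product DFA has 15 * 2 = 30 states.
Each has 6 transitions: 30 * 6 = 180

180


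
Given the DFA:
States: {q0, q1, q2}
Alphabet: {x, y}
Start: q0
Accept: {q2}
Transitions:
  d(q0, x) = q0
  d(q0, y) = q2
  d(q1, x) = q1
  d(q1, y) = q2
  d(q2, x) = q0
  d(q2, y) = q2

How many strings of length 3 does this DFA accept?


Enumerating all length-3 strings:
  "xxx" -> q0 [reject]
  "xxy" -> q2 [accept]
  "xyx" -> q0 [reject]
  "xyy" -> q2 [accept]
  "yxx" -> q0 [reject]
  "yxy" -> q2 [accept]
  "yyx" -> q0 [reject]
  "yyy" -> q2 [accept]

4 out of 8


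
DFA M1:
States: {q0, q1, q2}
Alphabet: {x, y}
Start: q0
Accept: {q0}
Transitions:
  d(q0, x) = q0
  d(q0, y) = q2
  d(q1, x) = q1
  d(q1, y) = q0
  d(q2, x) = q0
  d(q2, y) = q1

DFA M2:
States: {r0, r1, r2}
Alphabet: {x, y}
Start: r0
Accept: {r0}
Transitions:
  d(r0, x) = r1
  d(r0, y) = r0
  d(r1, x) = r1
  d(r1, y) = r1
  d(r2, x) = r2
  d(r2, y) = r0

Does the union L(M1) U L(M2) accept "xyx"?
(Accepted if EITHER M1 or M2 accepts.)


M1: final=q0 accepted=True
M2: final=r1 accepted=False

Yes, union accepts


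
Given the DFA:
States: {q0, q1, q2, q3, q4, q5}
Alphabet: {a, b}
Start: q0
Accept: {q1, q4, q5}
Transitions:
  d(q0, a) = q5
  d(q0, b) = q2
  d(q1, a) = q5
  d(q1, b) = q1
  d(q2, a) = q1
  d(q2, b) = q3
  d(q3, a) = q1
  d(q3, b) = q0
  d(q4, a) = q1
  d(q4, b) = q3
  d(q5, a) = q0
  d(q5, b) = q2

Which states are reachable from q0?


BFS from q0:
  layer 0: {q0}
  layer 1: {q2, q5}
  layer 2: {q1, q3}

{q0, q1, q2, q3, q5}


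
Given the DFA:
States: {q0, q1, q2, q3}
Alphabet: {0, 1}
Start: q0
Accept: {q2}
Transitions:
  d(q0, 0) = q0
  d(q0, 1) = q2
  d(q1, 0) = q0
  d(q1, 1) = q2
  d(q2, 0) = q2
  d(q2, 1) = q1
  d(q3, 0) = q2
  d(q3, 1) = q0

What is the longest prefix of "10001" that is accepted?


Run the DFA, marking each prefix where the state is accepting:
  "" -> q0 [reject]
  "1" -> q2 [accept]
  "10" -> q2 [accept]
  "100" -> q2 [accept]
  "1000" -> q2 [accept]
  "10001" -> q1 [reject]

"1000"


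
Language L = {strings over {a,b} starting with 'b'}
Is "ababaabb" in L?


first symbol = 'a'

No, "ababaabb" is not in L


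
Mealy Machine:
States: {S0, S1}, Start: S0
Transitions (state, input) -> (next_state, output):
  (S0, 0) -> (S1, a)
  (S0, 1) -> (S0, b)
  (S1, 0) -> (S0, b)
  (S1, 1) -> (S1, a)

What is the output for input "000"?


Step-by-step:
  (S0, 0) -> (S1, a)
  (S1, 0) -> (S0, b)
  (S0, 0) -> (S1, a)

"aba"


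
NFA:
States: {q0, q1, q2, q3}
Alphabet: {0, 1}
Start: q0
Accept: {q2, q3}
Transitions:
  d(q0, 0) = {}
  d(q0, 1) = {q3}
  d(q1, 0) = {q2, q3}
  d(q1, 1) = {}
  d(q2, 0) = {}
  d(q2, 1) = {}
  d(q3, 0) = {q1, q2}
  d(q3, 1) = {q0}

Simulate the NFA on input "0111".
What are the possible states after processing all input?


Start: {q0}
  --0--> {}
  --1--> {}
  --1--> {}
  --1--> {}

{} (empty set, no valid transitions)


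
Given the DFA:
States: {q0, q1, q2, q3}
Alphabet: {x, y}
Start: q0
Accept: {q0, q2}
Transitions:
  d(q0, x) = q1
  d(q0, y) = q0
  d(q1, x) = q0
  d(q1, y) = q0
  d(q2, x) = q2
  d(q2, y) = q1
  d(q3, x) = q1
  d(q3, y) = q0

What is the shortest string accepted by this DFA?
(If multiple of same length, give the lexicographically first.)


BFS by string length (lex-first path to each state shown):
  len 0: q0<-""
Found accept state at length 0.

"" (empty string)


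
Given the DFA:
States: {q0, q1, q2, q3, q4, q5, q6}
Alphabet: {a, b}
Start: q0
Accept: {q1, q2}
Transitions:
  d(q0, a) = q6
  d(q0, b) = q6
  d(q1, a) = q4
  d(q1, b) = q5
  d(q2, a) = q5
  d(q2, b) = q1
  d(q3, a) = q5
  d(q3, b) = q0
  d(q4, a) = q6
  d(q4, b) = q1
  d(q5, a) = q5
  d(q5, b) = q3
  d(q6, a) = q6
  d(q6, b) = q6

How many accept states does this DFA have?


Accept states listed: {q1, q2}
Counting: q1(1) q2(2)

2


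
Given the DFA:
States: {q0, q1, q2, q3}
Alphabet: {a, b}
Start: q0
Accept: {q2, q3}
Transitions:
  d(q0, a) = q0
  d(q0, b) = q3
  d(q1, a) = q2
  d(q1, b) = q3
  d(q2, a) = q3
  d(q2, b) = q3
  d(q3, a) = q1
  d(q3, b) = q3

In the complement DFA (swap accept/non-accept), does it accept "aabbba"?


Trace: q0 -> q0 -> q0 -> q3 -> q3 -> q3 -> q1
Final: q1
Original accept: {q2, q3}
Complement: q1 is not in original accept

Yes, complement accepts (original rejects)


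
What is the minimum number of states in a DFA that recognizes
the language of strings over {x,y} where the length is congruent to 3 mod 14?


States track (length) mod 14.
Need 14 states: one per remainder 0..13; accept = remainder 3.

14


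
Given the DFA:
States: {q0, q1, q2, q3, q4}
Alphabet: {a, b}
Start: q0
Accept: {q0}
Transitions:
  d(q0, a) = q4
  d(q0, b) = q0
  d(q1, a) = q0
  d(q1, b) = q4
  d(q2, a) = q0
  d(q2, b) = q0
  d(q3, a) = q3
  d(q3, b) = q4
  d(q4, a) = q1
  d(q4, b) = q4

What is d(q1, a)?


Looking up transition d(q1, a)

q0


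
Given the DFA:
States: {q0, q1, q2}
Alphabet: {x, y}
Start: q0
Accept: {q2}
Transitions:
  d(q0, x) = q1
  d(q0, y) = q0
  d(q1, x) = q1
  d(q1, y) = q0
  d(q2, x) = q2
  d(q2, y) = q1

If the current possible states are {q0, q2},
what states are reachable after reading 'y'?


Apply transition on 'y' from each current state:
  d(q0, y) = q0
  d(q2, y) = q1

{q0, q1}


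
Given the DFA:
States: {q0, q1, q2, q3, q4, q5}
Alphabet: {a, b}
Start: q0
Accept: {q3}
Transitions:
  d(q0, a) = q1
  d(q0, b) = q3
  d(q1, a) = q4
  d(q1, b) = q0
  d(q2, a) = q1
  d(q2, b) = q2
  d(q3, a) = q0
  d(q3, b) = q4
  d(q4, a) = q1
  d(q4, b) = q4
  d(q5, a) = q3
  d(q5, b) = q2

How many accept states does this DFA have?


Accept states listed: {q3}
Counting: q3(1)

1


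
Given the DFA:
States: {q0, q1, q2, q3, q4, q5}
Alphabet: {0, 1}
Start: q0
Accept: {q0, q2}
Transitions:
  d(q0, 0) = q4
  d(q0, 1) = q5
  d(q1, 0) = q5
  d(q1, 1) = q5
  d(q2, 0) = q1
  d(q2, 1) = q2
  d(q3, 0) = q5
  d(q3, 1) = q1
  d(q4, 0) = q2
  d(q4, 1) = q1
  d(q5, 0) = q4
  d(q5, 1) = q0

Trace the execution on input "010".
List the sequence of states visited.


Input: 010
d(q0, 0) = q4
d(q4, 1) = q1
d(q1, 0) = q5


q0 -> q4 -> q1 -> q5


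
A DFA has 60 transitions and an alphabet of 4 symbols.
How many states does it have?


Each state has exactly one transition per symbol.
states = transitions / |alphabet| = 60 / 4 = 15

15


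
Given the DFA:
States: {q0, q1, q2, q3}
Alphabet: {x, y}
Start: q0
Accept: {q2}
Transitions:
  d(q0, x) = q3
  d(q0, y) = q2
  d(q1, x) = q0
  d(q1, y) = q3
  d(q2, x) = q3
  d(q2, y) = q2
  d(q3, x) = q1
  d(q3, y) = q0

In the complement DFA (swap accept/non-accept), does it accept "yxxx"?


Trace: q0 -> q2 -> q3 -> q1 -> q0
Final: q0
Original accept: {q2}
Complement: q0 is not in original accept

Yes, complement accepts (original rejects)


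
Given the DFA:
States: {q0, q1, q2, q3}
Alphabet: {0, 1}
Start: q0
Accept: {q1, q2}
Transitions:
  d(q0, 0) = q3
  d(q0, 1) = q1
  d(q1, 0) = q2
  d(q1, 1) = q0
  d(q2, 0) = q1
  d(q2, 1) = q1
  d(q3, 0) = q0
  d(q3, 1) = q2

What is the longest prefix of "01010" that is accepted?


Run the DFA, marking each prefix where the state is accepting:
  "" -> q0 [reject]
  "0" -> q3 [reject]
  "01" -> q2 [accept]
  "010" -> q1 [accept]
  "0101" -> q0 [reject]
  "01010" -> q3 [reject]

"010"


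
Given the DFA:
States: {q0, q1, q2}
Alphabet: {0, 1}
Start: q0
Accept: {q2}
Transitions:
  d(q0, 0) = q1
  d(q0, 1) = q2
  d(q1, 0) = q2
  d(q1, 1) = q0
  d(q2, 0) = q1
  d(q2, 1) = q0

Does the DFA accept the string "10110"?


Trace: q0 -> q2 -> q1 -> q0 -> q2 -> q1
Final state: q1
Accept states: {q2}

No, rejected (final state q1 is not an accept state)


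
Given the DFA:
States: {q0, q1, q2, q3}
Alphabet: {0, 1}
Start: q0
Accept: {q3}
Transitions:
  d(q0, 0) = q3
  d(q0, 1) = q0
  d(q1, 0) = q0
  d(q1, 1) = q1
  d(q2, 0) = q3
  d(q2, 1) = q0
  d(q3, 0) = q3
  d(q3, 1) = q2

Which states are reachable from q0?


BFS from q0:
  layer 0: {q0}
  layer 1: {q3}
  layer 2: {q2}

{q0, q2, q3}


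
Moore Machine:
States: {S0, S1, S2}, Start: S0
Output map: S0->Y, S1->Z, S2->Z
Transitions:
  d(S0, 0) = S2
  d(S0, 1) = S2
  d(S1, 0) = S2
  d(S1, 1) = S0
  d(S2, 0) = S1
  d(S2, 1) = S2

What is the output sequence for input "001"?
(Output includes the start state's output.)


Start: S0 (output Y)
  --0--> S2 (output Z)
  --0--> S1 (output Z)
  --1--> S0 (output Y)

"YZZY"


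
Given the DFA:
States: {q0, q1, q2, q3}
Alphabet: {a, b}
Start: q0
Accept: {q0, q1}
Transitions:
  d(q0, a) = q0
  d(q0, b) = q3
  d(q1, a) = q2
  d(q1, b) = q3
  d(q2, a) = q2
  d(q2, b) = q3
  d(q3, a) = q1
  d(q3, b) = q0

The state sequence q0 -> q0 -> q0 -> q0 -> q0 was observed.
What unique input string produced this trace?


Trace back each transition to find the symbol:
  q0 --[a]--> q0
  q0 --[a]--> q0
  q0 --[a]--> q0
  q0 --[a]--> q0

"aaaa"


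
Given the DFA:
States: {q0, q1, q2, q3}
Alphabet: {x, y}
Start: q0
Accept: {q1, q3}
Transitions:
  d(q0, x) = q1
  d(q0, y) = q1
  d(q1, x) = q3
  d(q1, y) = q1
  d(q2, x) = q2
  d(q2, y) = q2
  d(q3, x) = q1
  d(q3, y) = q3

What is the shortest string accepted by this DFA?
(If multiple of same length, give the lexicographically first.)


BFS by string length (lex-first path to each state shown):
  len 0: q0<-""
  len 1: q1<-"x"
Found accept state at length 1.

"x"


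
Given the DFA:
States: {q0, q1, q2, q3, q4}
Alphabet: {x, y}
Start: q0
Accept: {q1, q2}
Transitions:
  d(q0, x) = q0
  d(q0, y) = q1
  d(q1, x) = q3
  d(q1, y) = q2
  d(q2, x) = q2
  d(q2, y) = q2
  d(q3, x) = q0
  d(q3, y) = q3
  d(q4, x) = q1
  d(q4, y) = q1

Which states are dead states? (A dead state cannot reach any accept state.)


Forward reachability from each state:
  q0 -> reaches accept state q1 (live)
  q1 -> reaches accept state q1 (live)
  q2 -> reaches accept state q2 (live)
  q3 -> reaches accept state q1 (live)
  q4 -> reaches accept state q1 (live)

None (all states can reach an accept state)


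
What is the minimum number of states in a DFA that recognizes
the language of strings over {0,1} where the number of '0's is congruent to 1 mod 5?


States track (count of '0') mod 5.
Need 5 states: one per remainder 0..4; accept = remainder 1.

5


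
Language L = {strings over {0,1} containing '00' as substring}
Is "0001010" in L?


'00' occurs at index 0

Yes, "0001010" is in L


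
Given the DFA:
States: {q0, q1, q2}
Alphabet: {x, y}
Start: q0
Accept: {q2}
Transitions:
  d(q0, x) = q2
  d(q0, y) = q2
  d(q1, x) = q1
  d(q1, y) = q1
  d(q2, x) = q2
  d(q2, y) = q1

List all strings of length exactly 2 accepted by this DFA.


All strings of length 2: 4 total
Accepted: 2

"xx", "yx"


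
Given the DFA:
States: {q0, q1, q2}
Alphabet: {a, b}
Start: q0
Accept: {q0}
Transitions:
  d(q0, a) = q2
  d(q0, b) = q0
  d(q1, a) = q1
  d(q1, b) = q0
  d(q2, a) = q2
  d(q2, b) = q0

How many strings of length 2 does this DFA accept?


Enumerating all length-2 strings:
  "aa" -> q2 [reject]
  "ab" -> q0 [accept]
  "ba" -> q2 [reject]
  "bb" -> q0 [accept]

2 out of 4


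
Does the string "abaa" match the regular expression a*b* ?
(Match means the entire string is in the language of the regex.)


|string| = 4; first = 'a'; last = 'a'

No, "abaa" does not match a*b*


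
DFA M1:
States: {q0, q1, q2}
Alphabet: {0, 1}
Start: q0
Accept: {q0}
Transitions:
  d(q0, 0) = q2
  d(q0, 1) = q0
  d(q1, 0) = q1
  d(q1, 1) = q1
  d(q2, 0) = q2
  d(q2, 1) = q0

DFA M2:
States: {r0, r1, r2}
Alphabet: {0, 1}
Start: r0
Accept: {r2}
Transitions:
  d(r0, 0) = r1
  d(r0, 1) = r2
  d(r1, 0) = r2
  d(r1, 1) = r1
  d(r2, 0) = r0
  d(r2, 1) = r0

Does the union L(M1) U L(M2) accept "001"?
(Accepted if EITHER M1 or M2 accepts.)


M1: final=q0 accepted=True
M2: final=r0 accepted=False

Yes, union accepts


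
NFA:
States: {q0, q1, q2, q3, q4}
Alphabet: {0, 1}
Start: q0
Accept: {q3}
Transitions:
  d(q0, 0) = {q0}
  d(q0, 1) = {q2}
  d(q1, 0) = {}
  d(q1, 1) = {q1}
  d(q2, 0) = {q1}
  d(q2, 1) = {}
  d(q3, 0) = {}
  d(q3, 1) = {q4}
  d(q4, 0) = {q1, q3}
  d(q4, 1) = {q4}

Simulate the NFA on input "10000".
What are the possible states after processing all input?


Start: {q0}
  --1--> {q2}
  --0--> {q1}
  --0--> {}
  --0--> {}
  --0--> {}

{} (empty set, no valid transitions)


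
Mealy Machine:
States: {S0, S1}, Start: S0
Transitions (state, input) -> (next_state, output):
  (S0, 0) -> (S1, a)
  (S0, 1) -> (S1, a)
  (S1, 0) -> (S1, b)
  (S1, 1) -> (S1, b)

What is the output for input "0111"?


Step-by-step:
  (S0, 0) -> (S1, a)
  (S1, 1) -> (S1, b)
  (S1, 1) -> (S1, b)
  (S1, 1) -> (S1, b)

"abbb"


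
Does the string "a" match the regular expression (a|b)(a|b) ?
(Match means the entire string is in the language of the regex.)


|string| = 1; first = 'a'; last = 'a'

No, "a" does not match (a|b)(a|b)


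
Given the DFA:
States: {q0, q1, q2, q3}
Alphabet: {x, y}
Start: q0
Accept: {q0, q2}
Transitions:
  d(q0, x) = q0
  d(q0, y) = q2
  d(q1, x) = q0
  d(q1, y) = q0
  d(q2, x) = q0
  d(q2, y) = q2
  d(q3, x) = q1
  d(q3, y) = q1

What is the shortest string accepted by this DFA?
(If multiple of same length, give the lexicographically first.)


BFS by string length (lex-first path to each state shown):
  len 0: q0<-""
Found accept state at length 0.

"" (empty string)


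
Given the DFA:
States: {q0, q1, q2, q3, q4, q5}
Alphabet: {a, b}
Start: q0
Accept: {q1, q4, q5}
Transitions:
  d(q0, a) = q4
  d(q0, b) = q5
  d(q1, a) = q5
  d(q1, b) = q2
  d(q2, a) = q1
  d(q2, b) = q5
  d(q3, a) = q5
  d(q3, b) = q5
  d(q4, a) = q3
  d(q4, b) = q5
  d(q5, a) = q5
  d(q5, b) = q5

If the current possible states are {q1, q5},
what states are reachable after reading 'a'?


Apply transition on 'a' from each current state:
  d(q1, a) = q5
  d(q5, a) = q5

{q5}


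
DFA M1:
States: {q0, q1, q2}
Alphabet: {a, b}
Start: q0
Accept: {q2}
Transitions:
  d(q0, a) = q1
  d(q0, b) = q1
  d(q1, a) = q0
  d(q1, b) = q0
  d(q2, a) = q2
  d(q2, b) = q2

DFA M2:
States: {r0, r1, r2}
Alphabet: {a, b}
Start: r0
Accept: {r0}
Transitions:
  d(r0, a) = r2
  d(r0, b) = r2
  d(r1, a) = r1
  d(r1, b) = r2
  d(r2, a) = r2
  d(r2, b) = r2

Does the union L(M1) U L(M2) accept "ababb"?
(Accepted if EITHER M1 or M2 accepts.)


M1: final=q1 accepted=False
M2: final=r2 accepted=False

No, union rejects (neither accepts)


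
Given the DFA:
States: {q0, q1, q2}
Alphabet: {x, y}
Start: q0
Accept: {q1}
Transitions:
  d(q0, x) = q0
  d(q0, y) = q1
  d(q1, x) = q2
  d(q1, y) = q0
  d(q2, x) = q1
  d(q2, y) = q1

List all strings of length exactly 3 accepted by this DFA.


All strings of length 3: 8 total
Accepted: 4

"xxy", "yxx", "yxy", "yyy"


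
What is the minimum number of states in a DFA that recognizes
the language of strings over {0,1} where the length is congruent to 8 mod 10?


States track (length) mod 10.
Need 10 states: one per remainder 0..9; accept = remainder 8.

10


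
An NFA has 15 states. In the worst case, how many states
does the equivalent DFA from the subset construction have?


Subset construction: one DFA state per subset of NFA states.
2^15 = 32768

32768


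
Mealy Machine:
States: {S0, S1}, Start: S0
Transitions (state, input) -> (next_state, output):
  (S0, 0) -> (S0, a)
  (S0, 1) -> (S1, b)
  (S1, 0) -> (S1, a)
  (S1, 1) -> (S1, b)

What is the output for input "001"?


Step-by-step:
  (S0, 0) -> (S0, a)
  (S0, 0) -> (S0, a)
  (S0, 1) -> (S1, b)

"aab"


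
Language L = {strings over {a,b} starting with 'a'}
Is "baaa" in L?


first symbol = 'b'

No, "baaa" is not in L


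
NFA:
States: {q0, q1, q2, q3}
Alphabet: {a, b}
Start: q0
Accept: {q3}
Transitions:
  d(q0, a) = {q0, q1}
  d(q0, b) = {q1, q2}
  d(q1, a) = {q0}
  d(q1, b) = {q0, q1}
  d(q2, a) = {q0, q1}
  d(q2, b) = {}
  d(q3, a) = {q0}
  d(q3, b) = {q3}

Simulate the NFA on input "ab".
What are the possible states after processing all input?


Start: {q0}
  --a--> {q0, q1}
  --b--> {q0, q1, q2}

{q0, q1, q2}


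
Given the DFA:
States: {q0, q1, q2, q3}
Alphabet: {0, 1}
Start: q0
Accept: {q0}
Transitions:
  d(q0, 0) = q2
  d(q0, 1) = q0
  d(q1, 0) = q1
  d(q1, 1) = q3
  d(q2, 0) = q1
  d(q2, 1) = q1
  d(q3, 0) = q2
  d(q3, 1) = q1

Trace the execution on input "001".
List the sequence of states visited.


Input: 001
d(q0, 0) = q2
d(q2, 0) = q1
d(q1, 1) = q3


q0 -> q2 -> q1 -> q3


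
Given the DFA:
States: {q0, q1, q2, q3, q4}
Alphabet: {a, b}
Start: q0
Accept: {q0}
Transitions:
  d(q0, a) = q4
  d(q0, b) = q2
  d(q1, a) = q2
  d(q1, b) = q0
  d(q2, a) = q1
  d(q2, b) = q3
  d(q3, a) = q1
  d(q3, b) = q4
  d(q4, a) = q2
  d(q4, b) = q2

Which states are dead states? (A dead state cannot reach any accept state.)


Forward reachability from each state:
  q0 -> reaches accept state q0 (live)
  q1 -> reaches accept state q0 (live)
  q2 -> reaches accept state q0 (live)
  q3 -> reaches accept state q0 (live)
  q4 -> reaches accept state q0 (live)

None (all states can reach an accept state)


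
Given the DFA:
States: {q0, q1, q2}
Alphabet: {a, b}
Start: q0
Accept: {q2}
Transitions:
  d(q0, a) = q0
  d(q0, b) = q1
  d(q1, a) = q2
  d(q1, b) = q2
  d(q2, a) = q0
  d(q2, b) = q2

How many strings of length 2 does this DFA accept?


Enumerating all length-2 strings:
  "aa" -> q0 [reject]
  "ab" -> q1 [reject]
  "ba" -> q2 [accept]
  "bb" -> q2 [accept]

2 out of 4


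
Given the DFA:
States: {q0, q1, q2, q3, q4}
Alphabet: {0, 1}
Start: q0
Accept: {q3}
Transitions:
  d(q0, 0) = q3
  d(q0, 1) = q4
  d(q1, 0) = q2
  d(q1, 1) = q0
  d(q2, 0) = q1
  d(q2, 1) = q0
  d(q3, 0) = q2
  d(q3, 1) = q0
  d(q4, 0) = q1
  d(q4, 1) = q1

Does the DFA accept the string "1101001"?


Trace: q0 -> q4 -> q1 -> q2 -> q0 -> q3 -> q2 -> q0
Final state: q0
Accept states: {q3}

No, rejected (final state q0 is not an accept state)


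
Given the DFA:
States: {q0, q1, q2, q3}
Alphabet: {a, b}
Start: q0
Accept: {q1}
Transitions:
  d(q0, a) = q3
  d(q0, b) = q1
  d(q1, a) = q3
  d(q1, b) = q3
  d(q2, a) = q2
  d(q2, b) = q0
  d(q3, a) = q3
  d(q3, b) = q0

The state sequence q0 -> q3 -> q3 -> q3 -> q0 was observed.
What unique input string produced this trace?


Trace back each transition to find the symbol:
  q0 --[a]--> q3
  q3 --[a]--> q3
  q3 --[a]--> q3
  q3 --[b]--> q0

"aaab"


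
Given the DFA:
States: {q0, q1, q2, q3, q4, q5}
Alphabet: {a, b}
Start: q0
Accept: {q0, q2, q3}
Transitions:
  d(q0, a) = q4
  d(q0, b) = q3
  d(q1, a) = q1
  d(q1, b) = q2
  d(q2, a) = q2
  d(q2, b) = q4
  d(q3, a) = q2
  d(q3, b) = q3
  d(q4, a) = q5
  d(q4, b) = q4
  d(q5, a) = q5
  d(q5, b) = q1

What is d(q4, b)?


Looking up transition d(q4, b)

q4


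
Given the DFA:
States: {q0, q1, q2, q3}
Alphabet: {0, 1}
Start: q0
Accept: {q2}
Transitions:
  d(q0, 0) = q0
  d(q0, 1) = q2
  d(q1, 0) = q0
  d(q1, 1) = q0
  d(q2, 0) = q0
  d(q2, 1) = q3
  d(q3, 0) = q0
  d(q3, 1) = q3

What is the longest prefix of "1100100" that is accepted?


Run the DFA, marking each prefix where the state is accepting:
  "" -> q0 [reject]
  "1" -> q2 [accept]
  "11" -> q3 [reject]
  "110" -> q0 [reject]
  "1100" -> q0 [reject]
  "11001" -> q2 [accept]
  "110010" -> q0 [reject]
  "1100100" -> q0 [reject]

"11001"


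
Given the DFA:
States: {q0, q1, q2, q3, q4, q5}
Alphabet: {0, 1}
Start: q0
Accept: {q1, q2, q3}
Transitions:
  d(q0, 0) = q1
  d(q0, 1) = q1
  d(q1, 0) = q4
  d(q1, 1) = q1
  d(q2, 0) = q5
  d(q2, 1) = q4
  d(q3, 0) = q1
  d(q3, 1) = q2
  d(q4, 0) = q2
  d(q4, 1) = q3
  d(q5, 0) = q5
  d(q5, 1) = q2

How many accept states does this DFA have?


Accept states listed: {q1, q2, q3}
Counting: q1(1) q2(2) q3(3)

3


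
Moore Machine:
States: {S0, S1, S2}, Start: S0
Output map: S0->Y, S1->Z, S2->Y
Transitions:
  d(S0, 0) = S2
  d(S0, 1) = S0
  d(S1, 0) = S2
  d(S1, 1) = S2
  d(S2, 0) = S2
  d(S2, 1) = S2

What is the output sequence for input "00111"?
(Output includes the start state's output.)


Start: S0 (output Y)
  --0--> S2 (output Y)
  --0--> S2 (output Y)
  --1--> S2 (output Y)
  --1--> S2 (output Y)
  --1--> S2 (output Y)

"YYYYYY"


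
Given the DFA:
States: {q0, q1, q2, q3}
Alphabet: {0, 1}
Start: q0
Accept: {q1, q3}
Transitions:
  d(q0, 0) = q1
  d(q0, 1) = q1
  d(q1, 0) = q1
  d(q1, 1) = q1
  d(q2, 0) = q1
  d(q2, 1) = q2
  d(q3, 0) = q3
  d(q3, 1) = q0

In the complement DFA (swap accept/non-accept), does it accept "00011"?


Trace: q0 -> q1 -> q1 -> q1 -> q1 -> q1
Final: q1
Original accept: {q1, q3}
Complement: q1 is in original accept

No, complement rejects (original accepts)


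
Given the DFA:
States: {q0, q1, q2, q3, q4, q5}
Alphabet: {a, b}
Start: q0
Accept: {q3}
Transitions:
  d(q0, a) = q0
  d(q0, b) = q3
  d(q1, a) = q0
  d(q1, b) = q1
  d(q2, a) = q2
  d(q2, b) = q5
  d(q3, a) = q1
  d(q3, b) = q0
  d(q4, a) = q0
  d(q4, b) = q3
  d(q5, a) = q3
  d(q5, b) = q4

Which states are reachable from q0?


BFS from q0:
  layer 0: {q0}
  layer 1: {q3}
  layer 2: {q1}

{q0, q1, q3}


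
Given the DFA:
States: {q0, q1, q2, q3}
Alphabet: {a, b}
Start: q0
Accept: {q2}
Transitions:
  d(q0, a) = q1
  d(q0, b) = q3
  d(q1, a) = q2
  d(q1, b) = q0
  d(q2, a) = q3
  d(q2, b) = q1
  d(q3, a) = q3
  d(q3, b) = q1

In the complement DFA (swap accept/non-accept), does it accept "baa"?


Trace: q0 -> q3 -> q3 -> q3
Final: q3
Original accept: {q2}
Complement: q3 is not in original accept

Yes, complement accepts (original rejects)


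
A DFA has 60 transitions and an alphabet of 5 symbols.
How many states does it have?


Each state has exactly one transition per symbol.
states = transitions / |alphabet| = 60 / 5 = 12

12


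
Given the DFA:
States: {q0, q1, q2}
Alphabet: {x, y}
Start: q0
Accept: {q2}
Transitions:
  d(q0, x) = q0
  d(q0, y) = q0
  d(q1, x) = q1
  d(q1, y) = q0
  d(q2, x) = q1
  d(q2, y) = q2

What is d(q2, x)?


Looking up transition d(q2, x)

q1


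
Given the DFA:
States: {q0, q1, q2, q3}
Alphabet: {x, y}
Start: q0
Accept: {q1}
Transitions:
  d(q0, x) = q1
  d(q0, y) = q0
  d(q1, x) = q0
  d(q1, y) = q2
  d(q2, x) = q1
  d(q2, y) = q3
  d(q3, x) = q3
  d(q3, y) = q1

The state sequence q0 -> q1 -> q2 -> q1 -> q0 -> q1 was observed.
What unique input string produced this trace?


Trace back each transition to find the symbol:
  q0 --[x]--> q1
  q1 --[y]--> q2
  q2 --[x]--> q1
  q1 --[x]--> q0
  q0 --[x]--> q1

"xyxxx"


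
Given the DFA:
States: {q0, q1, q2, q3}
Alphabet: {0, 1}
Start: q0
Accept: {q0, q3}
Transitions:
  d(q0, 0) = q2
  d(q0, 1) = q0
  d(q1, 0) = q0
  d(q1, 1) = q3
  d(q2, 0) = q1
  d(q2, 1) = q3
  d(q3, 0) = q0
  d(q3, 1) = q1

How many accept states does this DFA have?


Accept states listed: {q0, q3}
Counting: q0(1) q3(2)

2


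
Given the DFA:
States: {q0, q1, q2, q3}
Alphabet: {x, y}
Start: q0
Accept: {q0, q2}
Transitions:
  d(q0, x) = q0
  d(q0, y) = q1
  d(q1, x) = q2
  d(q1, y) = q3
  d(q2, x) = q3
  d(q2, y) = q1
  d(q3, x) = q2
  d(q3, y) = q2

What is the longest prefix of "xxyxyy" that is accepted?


Run the DFA, marking each prefix where the state is accepting:
  "" -> q0 [accept]
  "x" -> q0 [accept]
  "xx" -> q0 [accept]
  "xxy" -> q1 [reject]
  "xxyx" -> q2 [accept]
  "xxyxy" -> q1 [reject]
  "xxyxyy" -> q3 [reject]

"xxyx"


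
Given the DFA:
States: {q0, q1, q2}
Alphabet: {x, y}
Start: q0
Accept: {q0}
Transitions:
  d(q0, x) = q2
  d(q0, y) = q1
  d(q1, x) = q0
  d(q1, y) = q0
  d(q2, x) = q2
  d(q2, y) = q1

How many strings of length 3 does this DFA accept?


Enumerating all length-3 strings:
  "xxx" -> q2 [reject]
  "xxy" -> q1 [reject]
  "xyx" -> q0 [accept]
  "xyy" -> q0 [accept]
  "yxx" -> q2 [reject]
  "yxy" -> q1 [reject]
  "yyx" -> q2 [reject]
  "yyy" -> q1 [reject]

2 out of 8


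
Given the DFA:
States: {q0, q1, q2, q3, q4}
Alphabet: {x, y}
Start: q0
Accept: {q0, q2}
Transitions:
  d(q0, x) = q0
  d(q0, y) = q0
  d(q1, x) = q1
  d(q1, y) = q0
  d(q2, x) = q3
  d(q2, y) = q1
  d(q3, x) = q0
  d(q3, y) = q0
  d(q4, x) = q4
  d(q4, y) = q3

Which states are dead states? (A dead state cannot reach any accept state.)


Forward reachability from each state:
  q0 -> reaches accept state q0 (live)
  q1 -> reaches accept state q0 (live)
  q2 -> reaches accept state q0 (live)
  q3 -> reaches accept state q0 (live)
  q4 -> reaches accept state q0 (live)

None (all states can reach an accept state)


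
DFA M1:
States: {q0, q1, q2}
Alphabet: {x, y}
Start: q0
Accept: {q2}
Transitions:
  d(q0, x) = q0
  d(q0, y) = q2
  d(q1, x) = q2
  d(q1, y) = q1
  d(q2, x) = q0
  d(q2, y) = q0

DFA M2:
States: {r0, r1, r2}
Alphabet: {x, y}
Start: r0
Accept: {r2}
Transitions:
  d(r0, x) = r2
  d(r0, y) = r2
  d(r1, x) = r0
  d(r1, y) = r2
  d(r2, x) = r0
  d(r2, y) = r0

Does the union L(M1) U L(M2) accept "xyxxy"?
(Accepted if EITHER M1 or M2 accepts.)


M1: final=q2 accepted=True
M2: final=r2 accepted=True

Yes, union accepts


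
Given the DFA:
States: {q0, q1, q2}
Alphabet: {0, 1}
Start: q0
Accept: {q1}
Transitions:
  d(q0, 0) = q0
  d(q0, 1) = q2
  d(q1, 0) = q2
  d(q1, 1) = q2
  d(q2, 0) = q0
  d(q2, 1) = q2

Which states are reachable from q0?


BFS from q0:
  layer 0: {q0}
  layer 1: {q2}

{q0, q2}


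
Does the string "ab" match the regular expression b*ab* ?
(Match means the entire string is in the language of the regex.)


|string| = 2; first = 'a'; last = 'b'

Yes, "ab" matches b*ab*


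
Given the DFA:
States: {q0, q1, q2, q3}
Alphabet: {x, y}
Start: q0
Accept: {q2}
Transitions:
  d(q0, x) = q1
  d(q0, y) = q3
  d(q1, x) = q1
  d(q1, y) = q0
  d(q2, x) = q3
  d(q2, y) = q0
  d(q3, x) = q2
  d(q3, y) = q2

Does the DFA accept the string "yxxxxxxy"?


Trace: q0 -> q3 -> q2 -> q3 -> q2 -> q3 -> q2 -> q3 -> q2
Final state: q2
Accept states: {q2}

Yes, accepted (final state q2 is an accept state)


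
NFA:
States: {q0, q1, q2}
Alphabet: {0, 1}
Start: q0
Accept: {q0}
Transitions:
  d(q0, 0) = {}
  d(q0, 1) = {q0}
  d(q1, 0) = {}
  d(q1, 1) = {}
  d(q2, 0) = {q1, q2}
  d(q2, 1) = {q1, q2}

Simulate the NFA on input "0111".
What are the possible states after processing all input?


Start: {q0}
  --0--> {}
  --1--> {}
  --1--> {}
  --1--> {}

{} (empty set, no valid transitions)


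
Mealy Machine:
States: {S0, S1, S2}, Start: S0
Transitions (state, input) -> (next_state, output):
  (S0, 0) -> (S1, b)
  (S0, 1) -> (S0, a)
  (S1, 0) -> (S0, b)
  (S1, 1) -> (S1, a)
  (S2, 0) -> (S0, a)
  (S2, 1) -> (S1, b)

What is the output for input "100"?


Step-by-step:
  (S0, 1) -> (S0, a)
  (S0, 0) -> (S1, b)
  (S1, 0) -> (S0, b)

"abb"


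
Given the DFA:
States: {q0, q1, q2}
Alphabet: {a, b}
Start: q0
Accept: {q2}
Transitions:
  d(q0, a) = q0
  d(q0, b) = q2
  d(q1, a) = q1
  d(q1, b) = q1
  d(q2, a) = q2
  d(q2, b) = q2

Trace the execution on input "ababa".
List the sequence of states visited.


Input: ababa
d(q0, a) = q0
d(q0, b) = q2
d(q2, a) = q2
d(q2, b) = q2
d(q2, a) = q2


q0 -> q0 -> q2 -> q2 -> q2 -> q2


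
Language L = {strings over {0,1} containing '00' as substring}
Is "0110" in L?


'00' does not occur

No, "0110" is not in L


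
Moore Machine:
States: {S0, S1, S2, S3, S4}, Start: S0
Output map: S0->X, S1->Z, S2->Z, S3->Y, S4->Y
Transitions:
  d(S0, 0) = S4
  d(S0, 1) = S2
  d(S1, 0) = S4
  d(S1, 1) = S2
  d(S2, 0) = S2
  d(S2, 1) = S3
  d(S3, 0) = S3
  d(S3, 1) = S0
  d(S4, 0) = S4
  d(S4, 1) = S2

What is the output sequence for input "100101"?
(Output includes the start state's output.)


Start: S0 (output X)
  --1--> S2 (output Z)
  --0--> S2 (output Z)
  --0--> S2 (output Z)
  --1--> S3 (output Y)
  --0--> S3 (output Y)
  --1--> S0 (output X)

"XZZZYYX"


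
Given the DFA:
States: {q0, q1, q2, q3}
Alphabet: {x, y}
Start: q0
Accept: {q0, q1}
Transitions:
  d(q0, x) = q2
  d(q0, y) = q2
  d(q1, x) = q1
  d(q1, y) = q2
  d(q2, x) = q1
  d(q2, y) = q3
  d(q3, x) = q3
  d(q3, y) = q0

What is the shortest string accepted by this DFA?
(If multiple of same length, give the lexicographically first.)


BFS by string length (lex-first path to each state shown):
  len 0: q0<-""
Found accept state at length 0.

"" (empty string)
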